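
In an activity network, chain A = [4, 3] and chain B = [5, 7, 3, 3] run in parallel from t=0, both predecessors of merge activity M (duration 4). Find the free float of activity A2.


ES(A2) = sum of predecessors on chain A = 4
EF(A2) = ES + duration = 4 + 3 = 7
Successor of A2 is M. ES(M) = max(sum(A), sum(B)) = max(7, 18) = 18
Free float = ES(successor) - EF(current) = 18 - 7 = 11

11


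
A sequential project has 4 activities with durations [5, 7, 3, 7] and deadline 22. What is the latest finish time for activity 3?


LF(activity 3) = deadline - sum of successor durations
Successors: activities 4 through 4 with durations [7]
Sum of successor durations = 7
LF = 22 - 7 = 15

15


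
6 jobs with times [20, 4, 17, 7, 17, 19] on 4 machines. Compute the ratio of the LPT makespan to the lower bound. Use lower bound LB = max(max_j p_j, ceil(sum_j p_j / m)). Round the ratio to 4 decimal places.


LPT order: [20, 19, 17, 17, 7, 4]
Machine loads after assignment: [20, 19, 24, 21]
LPT makespan = 24
Lower bound = max(max_job, ceil(total/4)) = max(20, 21) = 21
Ratio = 24 / 21 = 1.1429

1.1429


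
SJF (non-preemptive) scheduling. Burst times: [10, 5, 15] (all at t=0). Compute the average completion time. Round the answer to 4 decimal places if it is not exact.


SJF order (ascending): [5, 10, 15]
Completion times:
  Job 1: burst=5, C=5
  Job 2: burst=10, C=15
  Job 3: burst=15, C=30
Average completion = 50/3 = 16.6667

16.6667


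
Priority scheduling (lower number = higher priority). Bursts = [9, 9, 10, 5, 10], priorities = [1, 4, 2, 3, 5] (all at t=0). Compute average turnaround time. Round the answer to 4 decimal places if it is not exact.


Sort by priority (ascending = highest first):
Order: [(1, 9), (2, 10), (3, 5), (4, 9), (5, 10)]
Completion times:
  Priority 1, burst=9, C=9
  Priority 2, burst=10, C=19
  Priority 3, burst=5, C=24
  Priority 4, burst=9, C=33
  Priority 5, burst=10, C=43
Average turnaround = 128/5 = 25.6

25.6


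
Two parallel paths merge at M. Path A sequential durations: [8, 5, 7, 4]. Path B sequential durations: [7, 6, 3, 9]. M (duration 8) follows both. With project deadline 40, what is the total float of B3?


Forward pass: ES(B3) = sum of predecessors on chain B = 13
EF = ES + duration = 13 + 3 = 16
Backward pass: LF(M) = deadline = 40; LS(M) = 40 - 8 = 32
LF(B3) = LS(M) - sum(successors on chain B) = 32 - 9 = 23
LS = LF - duration = 23 - 3 = 20
Total float = LS - ES = 20 - 13 = 7

7


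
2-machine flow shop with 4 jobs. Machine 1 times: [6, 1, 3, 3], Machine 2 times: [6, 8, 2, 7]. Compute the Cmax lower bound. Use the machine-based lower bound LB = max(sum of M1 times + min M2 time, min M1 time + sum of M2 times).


LB1 = sum(M1 times) + min(M2 times) = 13 + 2 = 15
LB2 = min(M1 times) + sum(M2 times) = 1 + 23 = 24
Lower bound = max(LB1, LB2) = max(15, 24) = 24

24


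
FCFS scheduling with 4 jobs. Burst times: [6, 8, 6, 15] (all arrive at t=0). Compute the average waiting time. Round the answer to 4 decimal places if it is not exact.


FCFS order (as given): [6, 8, 6, 15]
Waiting times:
  Job 1: wait = 0
  Job 2: wait = 6
  Job 3: wait = 14
  Job 4: wait = 20
Sum of waiting times = 40
Average waiting time = 40/4 = 10.0

10.0


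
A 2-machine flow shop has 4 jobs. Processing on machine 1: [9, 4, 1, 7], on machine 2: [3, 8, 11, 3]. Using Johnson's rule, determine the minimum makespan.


Apply Johnson's rule:
  Group 1 (a <= b): [(3, 1, 11), (2, 4, 8)]
  Group 2 (a > b): [(1, 9, 3), (4, 7, 3)]
Optimal job order: [3, 2, 1, 4]
Schedule:
  Job 3: M1 done at 1, M2 done at 12
  Job 2: M1 done at 5, M2 done at 20
  Job 1: M1 done at 14, M2 done at 23
  Job 4: M1 done at 21, M2 done at 26
Makespan = 26

26


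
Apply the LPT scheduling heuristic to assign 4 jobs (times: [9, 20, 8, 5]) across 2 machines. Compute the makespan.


Sort jobs in decreasing order (LPT): [20, 9, 8, 5]
Assign each job to the least loaded machine:
  Machine 1: jobs [20], load = 20
  Machine 2: jobs [9, 8, 5], load = 22
Makespan = max load = 22

22


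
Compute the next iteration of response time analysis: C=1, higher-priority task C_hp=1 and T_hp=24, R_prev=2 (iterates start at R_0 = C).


R_next = C + ceil(R_prev / T_hp) * C_hp
ceil(2 / 24) = ceil(0.0833) = 1
Interference = 1 * 1 = 1
R_next = 1 + 1 = 2
R_next = R_prev, so the iteration has converged (response time = 2).

2


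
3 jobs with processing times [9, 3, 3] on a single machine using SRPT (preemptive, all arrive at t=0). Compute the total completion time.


Since all jobs arrive at t=0, SRPT equals SPT ordering.
SPT order: [3, 3, 9]
Completion times:
  Job 1: p=3, C=3
  Job 2: p=3, C=6
  Job 3: p=9, C=15
Total completion time = 3 + 6 + 15 = 24

24


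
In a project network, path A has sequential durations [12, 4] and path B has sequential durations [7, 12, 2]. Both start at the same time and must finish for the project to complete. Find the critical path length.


Path A total = 12 + 4 = 16
Path B total = 7 + 12 + 2 = 21
Critical path = longest path = max(16, 21) = 21

21


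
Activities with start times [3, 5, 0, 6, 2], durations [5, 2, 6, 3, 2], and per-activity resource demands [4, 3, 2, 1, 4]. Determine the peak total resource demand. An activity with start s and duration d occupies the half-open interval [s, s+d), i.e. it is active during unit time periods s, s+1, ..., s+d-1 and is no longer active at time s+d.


Each activity i is active on [start_i, start_i + duration_i).
Compute total resource usage per time slot:
  t=0: active resources = [2], total = 2
  t=1: active resources = [2], total = 2
  t=2: active resources = [2, 4], total = 6
  t=3: active resources = [4, 2, 4], total = 10
  t=4: active resources = [4, 2], total = 6
  t=5: active resources = [4, 3, 2], total = 9
  t=6: active resources = [4, 3, 1], total = 8
  t=7: active resources = [4, 1], total = 5
  t=8: active resources = [1], total = 1
Peak resource demand = 10

10


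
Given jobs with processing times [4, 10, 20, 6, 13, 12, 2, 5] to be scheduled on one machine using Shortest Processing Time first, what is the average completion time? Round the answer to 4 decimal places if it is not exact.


Sort jobs by processing time (SPT order): [2, 4, 5, 6, 10, 12, 13, 20]
Compute completion times sequentially:
  Job 1: processing = 2, completes at 2
  Job 2: processing = 4, completes at 6
  Job 3: processing = 5, completes at 11
  Job 4: processing = 6, completes at 17
  Job 5: processing = 10, completes at 27
  Job 6: processing = 12, completes at 39
  Job 7: processing = 13, completes at 52
  Job 8: processing = 20, completes at 72
Sum of completion times = 226
Average completion time = 226/8 = 28.25

28.25


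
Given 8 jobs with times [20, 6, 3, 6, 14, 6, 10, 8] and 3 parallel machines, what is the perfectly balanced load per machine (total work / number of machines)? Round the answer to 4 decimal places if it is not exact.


Total processing time = 20 + 6 + 3 + 6 + 14 + 6 + 10 + 8 = 73
Number of machines = 3
Ideal balanced load = 73 / 3 = 24.3333

24.3333


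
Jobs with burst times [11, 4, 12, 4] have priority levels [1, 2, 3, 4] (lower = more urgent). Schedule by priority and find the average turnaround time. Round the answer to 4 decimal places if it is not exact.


Sort by priority (ascending = highest first):
Order: [(1, 11), (2, 4), (3, 12), (4, 4)]
Completion times:
  Priority 1, burst=11, C=11
  Priority 2, burst=4, C=15
  Priority 3, burst=12, C=27
  Priority 4, burst=4, C=31
Average turnaround = 84/4 = 21.0

21.0


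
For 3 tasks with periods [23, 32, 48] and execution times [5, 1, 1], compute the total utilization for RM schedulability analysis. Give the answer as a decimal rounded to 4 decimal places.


Compute individual utilizations (exact fractions):
  Task 1: C/T = 5/23 (approx. 0.2174)
  Task 2: C/T = 1/32 (approx. 0.0313)
  Task 3: C/T = 1/48 (approx. 0.0208)
Total utilization U = 5/23 + 1/32 + 1/48 = 595/2208
Rounded to 4 decimal places: U = 0.2695
RM (Liu & Layland) bound for 3 tasks = 0.779763; compare with U = 595/2208 (approx. 0.269475)
U <= bound, so schedulable by RM sufficient condition.

0.2695


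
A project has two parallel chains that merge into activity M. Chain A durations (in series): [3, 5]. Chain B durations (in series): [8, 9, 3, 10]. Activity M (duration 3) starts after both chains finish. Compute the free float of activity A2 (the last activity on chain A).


ES(A2) = sum of predecessors on chain A = 3
EF(A2) = ES + duration = 3 + 5 = 8
Successor of A2 is M. ES(M) = max(sum(A), sum(B)) = max(8, 30) = 30
Free float = ES(successor) - EF(current) = 30 - 8 = 22

22


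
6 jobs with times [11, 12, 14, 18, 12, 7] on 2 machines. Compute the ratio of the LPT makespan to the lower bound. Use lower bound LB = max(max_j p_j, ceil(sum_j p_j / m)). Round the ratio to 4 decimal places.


LPT order: [18, 14, 12, 12, 11, 7]
Machine loads after assignment: [37, 37]
LPT makespan = 37
Lower bound = max(max_job, ceil(total/2)) = max(18, 37) = 37
Ratio = 37 / 37 = 1.0

1.0


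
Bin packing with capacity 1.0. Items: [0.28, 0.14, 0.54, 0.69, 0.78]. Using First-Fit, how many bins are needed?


Place items sequentially using First-Fit:
  Item 0.28 -> new Bin 1
  Item 0.14 -> Bin 1 (now 0.42)
  Item 0.54 -> Bin 1 (now 0.96)
  Item 0.69 -> new Bin 2
  Item 0.78 -> new Bin 3
Total bins used = 3

3


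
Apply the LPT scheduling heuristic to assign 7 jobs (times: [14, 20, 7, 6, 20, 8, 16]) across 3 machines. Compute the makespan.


Sort jobs in decreasing order (LPT): [20, 20, 16, 14, 8, 7, 6]
Assign each job to the least loaded machine:
  Machine 1: jobs [20, 8], load = 28
  Machine 2: jobs [20, 7, 6], load = 33
  Machine 3: jobs [16, 14], load = 30
Makespan = max load = 33

33


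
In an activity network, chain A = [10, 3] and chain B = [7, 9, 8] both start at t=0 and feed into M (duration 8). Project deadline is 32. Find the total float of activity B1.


Forward pass: ES(B1) = sum of predecessors on chain B = 0
EF = ES + duration = 0 + 7 = 7
Backward pass: LF(M) = deadline = 32; LS(M) = 32 - 8 = 24
LF(B1) = LS(M) - sum(successors on chain B) = 24 - 17 = 7
LS = LF - duration = 7 - 7 = 0
Total float = LS - ES = 0 - 0 = 0

0


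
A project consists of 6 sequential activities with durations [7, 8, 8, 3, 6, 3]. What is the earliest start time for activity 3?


Activity 3 starts after activities 1 through 2 complete.
Predecessor durations: [7, 8]
ES = 7 + 8 = 15

15


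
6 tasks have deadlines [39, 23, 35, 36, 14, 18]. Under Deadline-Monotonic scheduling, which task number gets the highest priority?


Sort tasks by relative deadline (ascending):
  Task 5: deadline = 14
  Task 6: deadline = 18
  Task 2: deadline = 23
  Task 3: deadline = 35
  Task 4: deadline = 36
  Task 1: deadline = 39
Priority order (highest first): [5, 6, 2, 3, 4, 1]
Highest priority task = 5

5


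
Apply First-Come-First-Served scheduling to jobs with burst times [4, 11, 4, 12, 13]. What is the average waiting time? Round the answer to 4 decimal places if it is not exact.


FCFS order (as given): [4, 11, 4, 12, 13]
Waiting times:
  Job 1: wait = 0
  Job 2: wait = 4
  Job 3: wait = 15
  Job 4: wait = 19
  Job 5: wait = 31
Sum of waiting times = 69
Average waiting time = 69/5 = 13.8

13.8


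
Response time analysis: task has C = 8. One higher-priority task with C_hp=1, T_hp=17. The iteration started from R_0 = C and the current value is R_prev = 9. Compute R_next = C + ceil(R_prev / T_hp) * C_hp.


R_next = C + ceil(R_prev / T_hp) * C_hp
ceil(9 / 17) = ceil(0.5294) = 1
Interference = 1 * 1 = 1
R_next = 8 + 1 = 9
R_next = R_prev, so the iteration has converged (response time = 9).

9


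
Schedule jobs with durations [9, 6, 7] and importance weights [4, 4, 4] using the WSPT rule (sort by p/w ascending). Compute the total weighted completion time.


Compute p/w ratios and sort ascending (WSPT): [(6, 4), (7, 4), (9, 4)]
Compute weighted completion times:
  Job (p=6,w=4): C=6, w*C=4*6=24
  Job (p=7,w=4): C=13, w*C=4*13=52
  Job (p=9,w=4): C=22, w*C=4*22=88
Total weighted completion time = 164

164


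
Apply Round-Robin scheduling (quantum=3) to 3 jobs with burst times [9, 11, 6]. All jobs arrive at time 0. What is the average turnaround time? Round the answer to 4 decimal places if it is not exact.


Time quantum = 3
Execution trace:
  J1 runs 3 units, time = 3
  J2 runs 3 units, time = 6
  J3 runs 3 units, time = 9
  J1 runs 3 units, time = 12
  J2 runs 3 units, time = 15
  J3 runs 3 units, time = 18
  J1 runs 3 units, time = 21
  J2 runs 3 units, time = 24
  J2 runs 2 units, time = 26
Finish times: [21, 26, 18]
Average turnaround = 65/3 = 21.6667

21.6667


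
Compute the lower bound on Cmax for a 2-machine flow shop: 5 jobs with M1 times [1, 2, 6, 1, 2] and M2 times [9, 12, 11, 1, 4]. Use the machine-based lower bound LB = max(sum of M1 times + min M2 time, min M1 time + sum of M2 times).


LB1 = sum(M1 times) + min(M2 times) = 12 + 1 = 13
LB2 = min(M1 times) + sum(M2 times) = 1 + 37 = 38
Lower bound = max(LB1, LB2) = max(13, 38) = 38

38


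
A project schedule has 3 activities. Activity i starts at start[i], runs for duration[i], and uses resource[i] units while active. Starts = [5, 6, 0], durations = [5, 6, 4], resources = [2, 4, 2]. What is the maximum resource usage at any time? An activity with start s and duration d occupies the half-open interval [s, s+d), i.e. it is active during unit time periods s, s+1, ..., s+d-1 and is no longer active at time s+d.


Each activity i is active on [start_i, start_i + duration_i).
Compute total resource usage per time slot:
  t=0: active resources = [2], total = 2
  t=1: active resources = [2], total = 2
  t=2: active resources = [2], total = 2
  t=3: active resources = [2], total = 2
  t=4: active resources = [], total = 0
  t=5: active resources = [2], total = 2
  t=6: active resources = [2, 4], total = 6
  t=7: active resources = [2, 4], total = 6
  t=8: active resources = [2, 4], total = 6
  t=9: active resources = [2, 4], total = 6
  t=10: active resources = [4], total = 4
  t=11: active resources = [4], total = 4
Peak resource demand = 6

6


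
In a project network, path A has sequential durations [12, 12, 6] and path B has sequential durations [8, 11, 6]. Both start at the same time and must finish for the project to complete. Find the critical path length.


Path A total = 12 + 12 + 6 = 30
Path B total = 8 + 11 + 6 = 25
Critical path = longest path = max(30, 25) = 30

30


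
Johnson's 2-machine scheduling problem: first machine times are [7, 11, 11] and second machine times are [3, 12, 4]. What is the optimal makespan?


Apply Johnson's rule:
  Group 1 (a <= b): [(2, 11, 12)]
  Group 2 (a > b): [(3, 11, 4), (1, 7, 3)]
Optimal job order: [2, 3, 1]
Schedule:
  Job 2: M1 done at 11, M2 done at 23
  Job 3: M1 done at 22, M2 done at 27
  Job 1: M1 done at 29, M2 done at 32
Makespan = 32

32


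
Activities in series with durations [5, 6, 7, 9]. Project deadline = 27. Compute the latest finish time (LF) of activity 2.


LF(activity 2) = deadline - sum of successor durations
Successors: activities 3 through 4 with durations [7, 9]
Sum of successor durations = 16
LF = 27 - 16 = 11

11


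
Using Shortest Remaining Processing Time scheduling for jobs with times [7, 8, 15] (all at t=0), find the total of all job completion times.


Since all jobs arrive at t=0, SRPT equals SPT ordering.
SPT order: [7, 8, 15]
Completion times:
  Job 1: p=7, C=7
  Job 2: p=8, C=15
  Job 3: p=15, C=30
Total completion time = 7 + 15 + 30 = 52

52


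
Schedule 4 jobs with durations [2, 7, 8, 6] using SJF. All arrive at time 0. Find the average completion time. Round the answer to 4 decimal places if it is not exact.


SJF order (ascending): [2, 6, 7, 8]
Completion times:
  Job 1: burst=2, C=2
  Job 2: burst=6, C=8
  Job 3: burst=7, C=15
  Job 4: burst=8, C=23
Average completion = 48/4 = 12.0

12.0


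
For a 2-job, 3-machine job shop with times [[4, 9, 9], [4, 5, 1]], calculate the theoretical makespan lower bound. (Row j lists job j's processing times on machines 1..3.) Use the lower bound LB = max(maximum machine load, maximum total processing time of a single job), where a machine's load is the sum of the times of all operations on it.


Machine loads:
  Machine 1: 4 + 4 = 8
  Machine 2: 9 + 5 = 14
  Machine 3: 9 + 1 = 10
Max machine load = 14
Job totals:
  Job 1: 22
  Job 2: 10
Max job total = 22
Lower bound = max(14, 22) = 22

22


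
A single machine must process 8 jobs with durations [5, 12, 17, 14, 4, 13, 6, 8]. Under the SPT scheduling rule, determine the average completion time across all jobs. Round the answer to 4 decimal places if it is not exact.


Sort jobs by processing time (SPT order): [4, 5, 6, 8, 12, 13, 14, 17]
Compute completion times sequentially:
  Job 1: processing = 4, completes at 4
  Job 2: processing = 5, completes at 9
  Job 3: processing = 6, completes at 15
  Job 4: processing = 8, completes at 23
  Job 5: processing = 12, completes at 35
  Job 6: processing = 13, completes at 48
  Job 7: processing = 14, completes at 62
  Job 8: processing = 17, completes at 79
Sum of completion times = 275
Average completion time = 275/8 = 34.375

34.375


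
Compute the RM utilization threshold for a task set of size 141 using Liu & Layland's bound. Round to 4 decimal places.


Compute 2^(1/141) = 1.0049280405
Subtract 1: 1.0049280405 - 1 = 0.0049280405
Multiply by n: 141 * 0.0049280405 = 0.6948537105
Round to 4 dp: 0.6949

0.6949


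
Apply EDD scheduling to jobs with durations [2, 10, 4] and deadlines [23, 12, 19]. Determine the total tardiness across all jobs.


Sort by due date (EDD order): [(10, 12), (4, 19), (2, 23)]
Compute completion times and tardiness:
  Job 1: p=10, d=12, C=10, tardiness=max(0,10-12)=0
  Job 2: p=4, d=19, C=14, tardiness=max(0,14-19)=0
  Job 3: p=2, d=23, C=16, tardiness=max(0,16-23)=0
Total tardiness = 0

0


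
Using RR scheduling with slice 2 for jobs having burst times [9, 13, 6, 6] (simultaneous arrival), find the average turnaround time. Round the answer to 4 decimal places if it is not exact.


Time quantum = 2
Execution trace:
  J1 runs 2 units, time = 2
  J2 runs 2 units, time = 4
  J3 runs 2 units, time = 6
  J4 runs 2 units, time = 8
  J1 runs 2 units, time = 10
  J2 runs 2 units, time = 12
  J3 runs 2 units, time = 14
  J4 runs 2 units, time = 16
  J1 runs 2 units, time = 18
  J2 runs 2 units, time = 20
  J3 runs 2 units, time = 22
  J4 runs 2 units, time = 24
  J1 runs 2 units, time = 26
  J2 runs 2 units, time = 28
  J1 runs 1 units, time = 29
  J2 runs 2 units, time = 31
  J2 runs 2 units, time = 33
  J2 runs 1 units, time = 34
Finish times: [29, 34, 22, 24]
Average turnaround = 109/4 = 27.25

27.25


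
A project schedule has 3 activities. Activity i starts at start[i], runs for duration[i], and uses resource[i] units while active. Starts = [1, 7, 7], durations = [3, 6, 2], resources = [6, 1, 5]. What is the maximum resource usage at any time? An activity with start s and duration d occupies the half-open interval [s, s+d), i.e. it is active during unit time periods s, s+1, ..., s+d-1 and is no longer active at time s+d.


Each activity i is active on [start_i, start_i + duration_i).
Compute total resource usage per time slot:
  t=0: active resources = [], total = 0
  t=1: active resources = [6], total = 6
  t=2: active resources = [6], total = 6
  t=3: active resources = [6], total = 6
  t=4: active resources = [], total = 0
  t=5: active resources = [], total = 0
  t=6: active resources = [], total = 0
  t=7: active resources = [1, 5], total = 6
  t=8: active resources = [1, 5], total = 6
  t=9: active resources = [1], total = 1
  t=10: active resources = [1], total = 1
  t=11: active resources = [1], total = 1
  t=12: active resources = [1], total = 1
Peak resource demand = 6

6


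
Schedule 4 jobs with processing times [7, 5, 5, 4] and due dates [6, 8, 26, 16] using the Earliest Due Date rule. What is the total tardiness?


Sort by due date (EDD order): [(7, 6), (5, 8), (4, 16), (5, 26)]
Compute completion times and tardiness:
  Job 1: p=7, d=6, C=7, tardiness=max(0,7-6)=1
  Job 2: p=5, d=8, C=12, tardiness=max(0,12-8)=4
  Job 3: p=4, d=16, C=16, tardiness=max(0,16-16)=0
  Job 4: p=5, d=26, C=21, tardiness=max(0,21-26)=0
Total tardiness = 5

5


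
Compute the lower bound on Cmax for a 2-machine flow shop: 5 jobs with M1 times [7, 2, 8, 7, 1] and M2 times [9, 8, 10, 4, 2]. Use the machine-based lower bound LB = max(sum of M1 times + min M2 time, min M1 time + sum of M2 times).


LB1 = sum(M1 times) + min(M2 times) = 25 + 2 = 27
LB2 = min(M1 times) + sum(M2 times) = 1 + 33 = 34
Lower bound = max(LB1, LB2) = max(27, 34) = 34

34


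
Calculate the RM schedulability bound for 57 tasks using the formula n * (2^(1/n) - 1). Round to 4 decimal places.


Compute 2^(1/57) = 1.0122347161
Subtract 1: 1.0122347161 - 1 = 0.0122347161
Multiply by n: 57 * 0.0122347161 = 0.6973788177
Round to 4 dp: 0.6974

0.6974


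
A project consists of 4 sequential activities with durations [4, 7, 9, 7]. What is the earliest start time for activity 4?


Activity 4 starts after activities 1 through 3 complete.
Predecessor durations: [4, 7, 9]
ES = 4 + 7 + 9 = 20

20


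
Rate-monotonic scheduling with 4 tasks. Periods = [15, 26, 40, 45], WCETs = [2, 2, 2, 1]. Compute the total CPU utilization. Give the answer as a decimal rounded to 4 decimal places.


Compute individual utilizations (exact fractions):
  Task 1: C/T = 2/15 (approx. 0.1333)
  Task 2: C/T = 2/26 = 1/13 (approx. 0.0769)
  Task 3: C/T = 2/40 = 1/20 (approx. 0.05)
  Task 4: C/T = 1/45 (approx. 0.0222)
Total utilization U = 2/15 + 1/13 + 1/20 + 1/45 = 661/2340
Rounded to 4 decimal places: U = 0.2825
RM (Liu & Layland) bound for 4 tasks = 0.756828; compare with U = 661/2340 (approx. 0.282479)
U <= bound, so schedulable by RM sufficient condition.

0.2825


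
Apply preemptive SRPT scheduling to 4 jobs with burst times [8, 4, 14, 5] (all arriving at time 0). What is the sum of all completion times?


Since all jobs arrive at t=0, SRPT equals SPT ordering.
SPT order: [4, 5, 8, 14]
Completion times:
  Job 1: p=4, C=4
  Job 2: p=5, C=9
  Job 3: p=8, C=17
  Job 4: p=14, C=31
Total completion time = 4 + 9 + 17 + 31 = 61

61


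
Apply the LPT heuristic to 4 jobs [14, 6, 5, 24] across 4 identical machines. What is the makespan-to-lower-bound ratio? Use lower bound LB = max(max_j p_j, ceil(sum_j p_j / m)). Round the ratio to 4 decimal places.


LPT order: [24, 14, 6, 5]
Machine loads after assignment: [24, 14, 6, 5]
LPT makespan = 24
Lower bound = max(max_job, ceil(total/4)) = max(24, 13) = 24
Ratio = 24 / 24 = 1.0

1.0


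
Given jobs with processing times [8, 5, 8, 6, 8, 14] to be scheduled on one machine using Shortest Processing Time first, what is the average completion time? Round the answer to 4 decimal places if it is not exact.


Sort jobs by processing time (SPT order): [5, 6, 8, 8, 8, 14]
Compute completion times sequentially:
  Job 1: processing = 5, completes at 5
  Job 2: processing = 6, completes at 11
  Job 3: processing = 8, completes at 19
  Job 4: processing = 8, completes at 27
  Job 5: processing = 8, completes at 35
  Job 6: processing = 14, completes at 49
Sum of completion times = 146
Average completion time = 146/6 = 24.3333

24.3333


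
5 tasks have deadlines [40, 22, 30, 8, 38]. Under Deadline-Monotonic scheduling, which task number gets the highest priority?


Sort tasks by relative deadline (ascending):
  Task 4: deadline = 8
  Task 2: deadline = 22
  Task 3: deadline = 30
  Task 5: deadline = 38
  Task 1: deadline = 40
Priority order (highest first): [4, 2, 3, 5, 1]
Highest priority task = 4

4


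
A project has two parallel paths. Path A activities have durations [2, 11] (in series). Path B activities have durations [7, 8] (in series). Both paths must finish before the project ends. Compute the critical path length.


Path A total = 2 + 11 = 13
Path B total = 7 + 8 = 15
Critical path = longest path = max(13, 15) = 15

15


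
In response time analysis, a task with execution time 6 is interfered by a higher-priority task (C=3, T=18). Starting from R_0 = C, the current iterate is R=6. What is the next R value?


R_next = C + ceil(R_prev / T_hp) * C_hp
ceil(6 / 18) = ceil(0.3333) = 1
Interference = 1 * 3 = 3
R_next = 6 + 3 = 9

9


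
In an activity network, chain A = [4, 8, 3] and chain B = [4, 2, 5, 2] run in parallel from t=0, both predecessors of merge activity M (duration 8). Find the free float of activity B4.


ES(B4) = sum of predecessors on chain B = 11
EF(B4) = ES + duration = 11 + 2 = 13
Successor of B4 is M. ES(M) = max(sum(A), sum(B)) = max(15, 13) = 15
Free float = ES(successor) - EF(current) = 15 - 13 = 2

2


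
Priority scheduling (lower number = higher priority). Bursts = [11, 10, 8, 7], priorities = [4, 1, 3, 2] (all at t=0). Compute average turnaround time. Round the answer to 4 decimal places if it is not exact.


Sort by priority (ascending = highest first):
Order: [(1, 10), (2, 7), (3, 8), (4, 11)]
Completion times:
  Priority 1, burst=10, C=10
  Priority 2, burst=7, C=17
  Priority 3, burst=8, C=25
  Priority 4, burst=11, C=36
Average turnaround = 88/4 = 22.0

22.0


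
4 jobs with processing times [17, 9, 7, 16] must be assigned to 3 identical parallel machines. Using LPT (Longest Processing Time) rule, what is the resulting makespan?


Sort jobs in decreasing order (LPT): [17, 16, 9, 7]
Assign each job to the least loaded machine:
  Machine 1: jobs [17], load = 17
  Machine 2: jobs [16], load = 16
  Machine 3: jobs [9, 7], load = 16
Makespan = max load = 17

17


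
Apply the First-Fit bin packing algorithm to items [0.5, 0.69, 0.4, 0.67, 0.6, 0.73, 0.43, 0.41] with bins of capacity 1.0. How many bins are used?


Place items sequentially using First-Fit:
  Item 0.5 -> new Bin 1
  Item 0.69 -> new Bin 2
  Item 0.4 -> Bin 1 (now 0.9)
  Item 0.67 -> new Bin 3
  Item 0.6 -> new Bin 4
  Item 0.73 -> new Bin 5
  Item 0.43 -> new Bin 6
  Item 0.41 -> Bin 6 (now 0.84)
Total bins used = 6

6


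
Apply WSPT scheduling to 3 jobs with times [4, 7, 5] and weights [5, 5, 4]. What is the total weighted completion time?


Compute p/w ratios and sort ascending (WSPT): [(4, 5), (5, 4), (7, 5)]
Compute weighted completion times:
  Job (p=4,w=5): C=4, w*C=5*4=20
  Job (p=5,w=4): C=9, w*C=4*9=36
  Job (p=7,w=5): C=16, w*C=5*16=80
Total weighted completion time = 136

136


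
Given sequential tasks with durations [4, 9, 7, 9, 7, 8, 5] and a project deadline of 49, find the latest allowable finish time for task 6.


LF(activity 6) = deadline - sum of successor durations
Successors: activities 7 through 7 with durations [5]
Sum of successor durations = 5
LF = 49 - 5 = 44

44


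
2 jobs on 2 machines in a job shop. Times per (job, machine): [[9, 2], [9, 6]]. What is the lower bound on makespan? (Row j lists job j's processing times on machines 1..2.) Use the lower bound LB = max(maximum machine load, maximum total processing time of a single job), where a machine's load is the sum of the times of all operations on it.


Machine loads:
  Machine 1: 9 + 9 = 18
  Machine 2: 2 + 6 = 8
Max machine load = 18
Job totals:
  Job 1: 11
  Job 2: 15
Max job total = 15
Lower bound = max(18, 15) = 18

18


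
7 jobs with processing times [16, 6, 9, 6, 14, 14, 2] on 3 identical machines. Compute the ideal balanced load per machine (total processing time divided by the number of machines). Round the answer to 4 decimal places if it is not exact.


Total processing time = 16 + 6 + 9 + 6 + 14 + 14 + 2 = 67
Number of machines = 3
Ideal balanced load = 67 / 3 = 22.3333

22.3333


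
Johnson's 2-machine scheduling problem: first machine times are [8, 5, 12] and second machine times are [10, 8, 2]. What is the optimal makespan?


Apply Johnson's rule:
  Group 1 (a <= b): [(2, 5, 8), (1, 8, 10)]
  Group 2 (a > b): [(3, 12, 2)]
Optimal job order: [2, 1, 3]
Schedule:
  Job 2: M1 done at 5, M2 done at 13
  Job 1: M1 done at 13, M2 done at 23
  Job 3: M1 done at 25, M2 done at 27
Makespan = 27

27


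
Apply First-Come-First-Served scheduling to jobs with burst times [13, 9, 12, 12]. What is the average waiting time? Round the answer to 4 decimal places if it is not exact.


FCFS order (as given): [13, 9, 12, 12]
Waiting times:
  Job 1: wait = 0
  Job 2: wait = 13
  Job 3: wait = 22
  Job 4: wait = 34
Sum of waiting times = 69
Average waiting time = 69/4 = 17.25

17.25


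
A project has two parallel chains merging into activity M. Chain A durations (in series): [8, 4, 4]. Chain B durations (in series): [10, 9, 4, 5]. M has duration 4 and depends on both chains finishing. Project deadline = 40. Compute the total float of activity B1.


Forward pass: ES(B1) = sum of predecessors on chain B = 0
EF = ES + duration = 0 + 10 = 10
Backward pass: LF(M) = deadline = 40; LS(M) = 40 - 4 = 36
LF(B1) = LS(M) - sum(successors on chain B) = 36 - 18 = 18
LS = LF - duration = 18 - 10 = 8
Total float = LS - ES = 8 - 0 = 8

8


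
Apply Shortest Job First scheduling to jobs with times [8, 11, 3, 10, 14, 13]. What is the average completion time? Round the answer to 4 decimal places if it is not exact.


SJF order (ascending): [3, 8, 10, 11, 13, 14]
Completion times:
  Job 1: burst=3, C=3
  Job 2: burst=8, C=11
  Job 3: burst=10, C=21
  Job 4: burst=11, C=32
  Job 5: burst=13, C=45
  Job 6: burst=14, C=59
Average completion = 171/6 = 28.5

28.5


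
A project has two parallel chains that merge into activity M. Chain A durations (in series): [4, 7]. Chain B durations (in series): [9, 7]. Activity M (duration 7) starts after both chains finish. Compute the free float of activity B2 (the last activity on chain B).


ES(B2) = sum of predecessors on chain B = 9
EF(B2) = ES + duration = 9 + 7 = 16
Successor of B2 is M. ES(M) = max(sum(A), sum(B)) = max(11, 16) = 16
Free float = ES(successor) - EF(current) = 16 - 16 = 0

0


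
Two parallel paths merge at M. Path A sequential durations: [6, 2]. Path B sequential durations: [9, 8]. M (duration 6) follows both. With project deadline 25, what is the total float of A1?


Forward pass: ES(A1) = sum of predecessors on chain A = 0
EF = ES + duration = 0 + 6 = 6
Backward pass: LF(M) = deadline = 25; LS(M) = 25 - 6 = 19
LF(A1) = LS(M) - sum(successors on chain A) = 19 - 2 = 17
LS = LF - duration = 17 - 6 = 11
Total float = LS - ES = 11 - 0 = 11

11


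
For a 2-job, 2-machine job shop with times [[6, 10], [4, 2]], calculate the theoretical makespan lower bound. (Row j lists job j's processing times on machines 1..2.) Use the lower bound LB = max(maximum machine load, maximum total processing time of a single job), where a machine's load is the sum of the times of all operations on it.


Machine loads:
  Machine 1: 6 + 4 = 10
  Machine 2: 10 + 2 = 12
Max machine load = 12
Job totals:
  Job 1: 16
  Job 2: 6
Max job total = 16
Lower bound = max(12, 16) = 16

16


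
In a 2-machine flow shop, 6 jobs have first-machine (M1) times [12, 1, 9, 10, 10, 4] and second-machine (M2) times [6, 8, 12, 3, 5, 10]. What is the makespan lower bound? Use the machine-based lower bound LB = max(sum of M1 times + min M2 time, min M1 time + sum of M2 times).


LB1 = sum(M1 times) + min(M2 times) = 46 + 3 = 49
LB2 = min(M1 times) + sum(M2 times) = 1 + 44 = 45
Lower bound = max(LB1, LB2) = max(49, 45) = 49

49


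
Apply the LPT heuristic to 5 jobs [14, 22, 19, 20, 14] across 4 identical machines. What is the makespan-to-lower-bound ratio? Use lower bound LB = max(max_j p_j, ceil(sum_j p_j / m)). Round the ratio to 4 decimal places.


LPT order: [22, 20, 19, 14, 14]
Machine loads after assignment: [22, 20, 19, 28]
LPT makespan = 28
Lower bound = max(max_job, ceil(total/4)) = max(22, 23) = 23
Ratio = 28 / 23 = 1.2174

1.2174


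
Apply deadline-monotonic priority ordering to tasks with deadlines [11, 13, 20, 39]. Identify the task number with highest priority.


Sort tasks by relative deadline (ascending):
  Task 1: deadline = 11
  Task 2: deadline = 13
  Task 3: deadline = 20
  Task 4: deadline = 39
Priority order (highest first): [1, 2, 3, 4]
Highest priority task = 1

1


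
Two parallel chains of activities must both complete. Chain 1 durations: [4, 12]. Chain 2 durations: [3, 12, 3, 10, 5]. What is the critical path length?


Path A total = 4 + 12 = 16
Path B total = 3 + 12 + 3 + 10 + 5 = 33
Critical path = longest path = max(16, 33) = 33

33


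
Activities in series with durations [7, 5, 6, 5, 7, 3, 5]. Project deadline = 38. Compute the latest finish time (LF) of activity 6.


LF(activity 6) = deadline - sum of successor durations
Successors: activities 7 through 7 with durations [5]
Sum of successor durations = 5
LF = 38 - 5 = 33

33


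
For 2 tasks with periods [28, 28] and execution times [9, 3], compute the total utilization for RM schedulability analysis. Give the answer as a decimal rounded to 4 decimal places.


Compute individual utilizations (exact fractions):
  Task 1: C/T = 9/28 (approx. 0.3214)
  Task 2: C/T = 3/28 (approx. 0.1071)
Total utilization U = 9/28 + 3/28 = 3/7
Rounded to 4 decimal places: U = 0.4286
RM (Liu & Layland) bound for 2 tasks = 0.828427; compare with U = 3/7 (approx. 0.428571)
U <= bound, so schedulable by RM sufficient condition.

0.4286


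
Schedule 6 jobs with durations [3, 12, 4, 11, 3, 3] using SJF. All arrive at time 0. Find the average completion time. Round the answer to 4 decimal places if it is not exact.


SJF order (ascending): [3, 3, 3, 4, 11, 12]
Completion times:
  Job 1: burst=3, C=3
  Job 2: burst=3, C=6
  Job 3: burst=3, C=9
  Job 4: burst=4, C=13
  Job 5: burst=11, C=24
  Job 6: burst=12, C=36
Average completion = 91/6 = 15.1667

15.1667


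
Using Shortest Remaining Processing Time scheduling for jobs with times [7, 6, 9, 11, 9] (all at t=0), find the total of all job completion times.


Since all jobs arrive at t=0, SRPT equals SPT ordering.
SPT order: [6, 7, 9, 9, 11]
Completion times:
  Job 1: p=6, C=6
  Job 2: p=7, C=13
  Job 3: p=9, C=22
  Job 4: p=9, C=31
  Job 5: p=11, C=42
Total completion time = 6 + 13 + 22 + 31 + 42 = 114

114


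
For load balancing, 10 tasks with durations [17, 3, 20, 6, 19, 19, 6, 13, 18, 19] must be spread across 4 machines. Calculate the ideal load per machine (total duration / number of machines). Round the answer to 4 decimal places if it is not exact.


Total processing time = 17 + 3 + 20 + 6 + 19 + 19 + 6 + 13 + 18 + 19 = 140
Number of machines = 4
Ideal balanced load = 140 / 4 = 35.0

35.0


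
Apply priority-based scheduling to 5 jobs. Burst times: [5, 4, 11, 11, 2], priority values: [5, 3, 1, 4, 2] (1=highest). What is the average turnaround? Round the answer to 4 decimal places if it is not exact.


Sort by priority (ascending = highest first):
Order: [(1, 11), (2, 2), (3, 4), (4, 11), (5, 5)]
Completion times:
  Priority 1, burst=11, C=11
  Priority 2, burst=2, C=13
  Priority 3, burst=4, C=17
  Priority 4, burst=11, C=28
  Priority 5, burst=5, C=33
Average turnaround = 102/5 = 20.4

20.4


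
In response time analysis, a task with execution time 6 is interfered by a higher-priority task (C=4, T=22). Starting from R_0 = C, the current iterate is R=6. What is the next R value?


R_next = C + ceil(R_prev / T_hp) * C_hp
ceil(6 / 22) = ceil(0.2727) = 1
Interference = 1 * 4 = 4
R_next = 6 + 4 = 10

10


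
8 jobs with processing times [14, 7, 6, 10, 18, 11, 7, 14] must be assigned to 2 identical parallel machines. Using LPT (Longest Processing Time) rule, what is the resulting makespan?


Sort jobs in decreasing order (LPT): [18, 14, 14, 11, 10, 7, 7, 6]
Assign each job to the least loaded machine:
  Machine 1: jobs [18, 11, 7, 7], load = 43
  Machine 2: jobs [14, 14, 10, 6], load = 44
Makespan = max load = 44

44


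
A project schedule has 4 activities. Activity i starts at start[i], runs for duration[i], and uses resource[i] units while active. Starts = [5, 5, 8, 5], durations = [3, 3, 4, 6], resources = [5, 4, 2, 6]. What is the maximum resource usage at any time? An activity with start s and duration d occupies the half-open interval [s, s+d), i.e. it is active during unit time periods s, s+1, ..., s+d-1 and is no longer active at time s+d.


Each activity i is active on [start_i, start_i + duration_i).
Compute total resource usage per time slot:
  t=0: active resources = [], total = 0
  t=1: active resources = [], total = 0
  t=2: active resources = [], total = 0
  t=3: active resources = [], total = 0
  t=4: active resources = [], total = 0
  t=5: active resources = [5, 4, 6], total = 15
  t=6: active resources = [5, 4, 6], total = 15
  t=7: active resources = [5, 4, 6], total = 15
  t=8: active resources = [2, 6], total = 8
  t=9: active resources = [2, 6], total = 8
  t=10: active resources = [2, 6], total = 8
  t=11: active resources = [2], total = 2
Peak resource demand = 15

15


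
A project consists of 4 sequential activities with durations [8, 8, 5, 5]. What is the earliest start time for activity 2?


Activity 2 starts after activities 1 through 1 complete.
Predecessor durations: [8]
ES = 8 = 8

8


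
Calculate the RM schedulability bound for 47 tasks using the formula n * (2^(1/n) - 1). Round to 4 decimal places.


Compute 2^(1/47) = 1.0148570979
Subtract 1: 1.0148570979 - 1 = 0.0148570979
Multiply by n: 47 * 0.0148570979 = 0.6982836013
Round to 4 dp: 0.6983

0.6983


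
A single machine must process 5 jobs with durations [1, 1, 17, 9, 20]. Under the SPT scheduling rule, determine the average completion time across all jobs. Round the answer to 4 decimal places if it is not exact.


Sort jobs by processing time (SPT order): [1, 1, 9, 17, 20]
Compute completion times sequentially:
  Job 1: processing = 1, completes at 1
  Job 2: processing = 1, completes at 2
  Job 3: processing = 9, completes at 11
  Job 4: processing = 17, completes at 28
  Job 5: processing = 20, completes at 48
Sum of completion times = 90
Average completion time = 90/5 = 18.0

18.0


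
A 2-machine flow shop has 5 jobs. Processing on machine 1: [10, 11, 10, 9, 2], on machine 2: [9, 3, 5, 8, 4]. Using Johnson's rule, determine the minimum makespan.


Apply Johnson's rule:
  Group 1 (a <= b): [(5, 2, 4)]
  Group 2 (a > b): [(1, 10, 9), (4, 9, 8), (3, 10, 5), (2, 11, 3)]
Optimal job order: [5, 1, 4, 3, 2]
Schedule:
  Job 5: M1 done at 2, M2 done at 6
  Job 1: M1 done at 12, M2 done at 21
  Job 4: M1 done at 21, M2 done at 29
  Job 3: M1 done at 31, M2 done at 36
  Job 2: M1 done at 42, M2 done at 45
Makespan = 45

45


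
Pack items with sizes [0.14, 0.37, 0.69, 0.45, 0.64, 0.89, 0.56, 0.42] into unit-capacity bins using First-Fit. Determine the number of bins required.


Place items sequentially using First-Fit:
  Item 0.14 -> new Bin 1
  Item 0.37 -> Bin 1 (now 0.51)
  Item 0.69 -> new Bin 2
  Item 0.45 -> Bin 1 (now 0.96)
  Item 0.64 -> new Bin 3
  Item 0.89 -> new Bin 4
  Item 0.56 -> new Bin 5
  Item 0.42 -> Bin 5 (now 0.98)
Total bins used = 5

5


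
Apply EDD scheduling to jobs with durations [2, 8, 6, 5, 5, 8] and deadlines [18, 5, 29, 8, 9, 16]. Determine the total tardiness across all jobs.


Sort by due date (EDD order): [(8, 5), (5, 8), (5, 9), (8, 16), (2, 18), (6, 29)]
Compute completion times and tardiness:
  Job 1: p=8, d=5, C=8, tardiness=max(0,8-5)=3
  Job 2: p=5, d=8, C=13, tardiness=max(0,13-8)=5
  Job 3: p=5, d=9, C=18, tardiness=max(0,18-9)=9
  Job 4: p=8, d=16, C=26, tardiness=max(0,26-16)=10
  Job 5: p=2, d=18, C=28, tardiness=max(0,28-18)=10
  Job 6: p=6, d=29, C=34, tardiness=max(0,34-29)=5
Total tardiness = 42

42


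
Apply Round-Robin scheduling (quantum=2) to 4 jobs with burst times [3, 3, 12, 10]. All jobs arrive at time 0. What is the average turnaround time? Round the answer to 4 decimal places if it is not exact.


Time quantum = 2
Execution trace:
  J1 runs 2 units, time = 2
  J2 runs 2 units, time = 4
  J3 runs 2 units, time = 6
  J4 runs 2 units, time = 8
  J1 runs 1 units, time = 9
  J2 runs 1 units, time = 10
  J3 runs 2 units, time = 12
  J4 runs 2 units, time = 14
  J3 runs 2 units, time = 16
  J4 runs 2 units, time = 18
  J3 runs 2 units, time = 20
  J4 runs 2 units, time = 22
  J3 runs 2 units, time = 24
  J4 runs 2 units, time = 26
  J3 runs 2 units, time = 28
Finish times: [9, 10, 28, 26]
Average turnaround = 73/4 = 18.25

18.25
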